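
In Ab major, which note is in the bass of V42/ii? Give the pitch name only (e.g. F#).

Eb

The applied chord V42/ii is rooted on F: F-A-C-Eb.
The figure 42 means third inversion — the seventh is in the bass.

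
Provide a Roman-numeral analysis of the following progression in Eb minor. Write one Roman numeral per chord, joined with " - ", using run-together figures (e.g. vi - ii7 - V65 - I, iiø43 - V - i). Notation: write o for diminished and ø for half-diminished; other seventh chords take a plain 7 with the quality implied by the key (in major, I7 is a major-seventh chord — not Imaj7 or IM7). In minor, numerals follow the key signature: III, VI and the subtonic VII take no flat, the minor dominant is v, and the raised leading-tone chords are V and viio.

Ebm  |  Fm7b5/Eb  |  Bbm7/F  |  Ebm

i - iiø42 - v43 - i

Ebm: root Eb is the tonic; minor triad there is i.
Fm7b5/Eb: half-diminished seventh chord on F = scale degree 2 → iiø42.
Bbm7/F: root Bb is the dominant; minor seventh chord there is v43.
Ebm: root Eb is the tonic; minor triad there is i.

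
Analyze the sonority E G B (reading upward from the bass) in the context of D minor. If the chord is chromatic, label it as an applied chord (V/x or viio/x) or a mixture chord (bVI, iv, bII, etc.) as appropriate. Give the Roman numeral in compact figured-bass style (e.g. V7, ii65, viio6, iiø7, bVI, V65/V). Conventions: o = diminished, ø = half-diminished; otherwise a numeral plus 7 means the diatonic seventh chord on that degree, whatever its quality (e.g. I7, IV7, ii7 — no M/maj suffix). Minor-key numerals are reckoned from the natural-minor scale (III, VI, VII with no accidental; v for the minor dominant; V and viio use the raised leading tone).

ii

Stacked in thirds the chord is E-G-B: a minor triad on E.
E is the second degree of D minor. This is the minor supertonic, borrowed from the parallel major (the Dorian ii).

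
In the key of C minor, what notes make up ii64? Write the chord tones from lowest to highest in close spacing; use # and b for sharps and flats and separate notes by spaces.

Scale degree 2 in C minor is D; here the chord built on it is altered to a minor triad. ii64 is the minor supertonic, borrowed from the parallel major (the Dorian ii).
So the chord is D-F-A, a minor triad.
With the 64 figure the chord is in second inversion; from the bass A upward in close position it reads A-D-F.

A D F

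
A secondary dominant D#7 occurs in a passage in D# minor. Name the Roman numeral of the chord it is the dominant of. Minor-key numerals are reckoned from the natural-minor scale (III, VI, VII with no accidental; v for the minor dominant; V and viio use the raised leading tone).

The chord is a dominant seventh chord on D#.
A dominant resolves down a perfect fifth: D# → G#. In D# minor, G# is scale degree 4, i.e. iv.

iv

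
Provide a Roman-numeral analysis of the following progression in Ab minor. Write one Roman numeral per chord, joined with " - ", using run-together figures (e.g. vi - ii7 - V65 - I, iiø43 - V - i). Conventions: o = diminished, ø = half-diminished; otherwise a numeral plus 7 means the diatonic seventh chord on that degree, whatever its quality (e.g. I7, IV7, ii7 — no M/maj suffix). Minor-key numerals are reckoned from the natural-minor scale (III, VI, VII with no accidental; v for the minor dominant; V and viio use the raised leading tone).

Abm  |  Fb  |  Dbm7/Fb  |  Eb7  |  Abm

Abm has root Ab, degree 1 in Ab minor, so i.
Fb: major triad on Fb = scale degree 6 → VI.
Dbm7/Fb: minor seventh chord on Db = scale degree 4 → iv65.
Eb7 has root Eb, degree 5 in Ab minor, so V7.
Abm has root Ab, degree 1 in Ab minor, so i.

i - VI - iv65 - V7 - i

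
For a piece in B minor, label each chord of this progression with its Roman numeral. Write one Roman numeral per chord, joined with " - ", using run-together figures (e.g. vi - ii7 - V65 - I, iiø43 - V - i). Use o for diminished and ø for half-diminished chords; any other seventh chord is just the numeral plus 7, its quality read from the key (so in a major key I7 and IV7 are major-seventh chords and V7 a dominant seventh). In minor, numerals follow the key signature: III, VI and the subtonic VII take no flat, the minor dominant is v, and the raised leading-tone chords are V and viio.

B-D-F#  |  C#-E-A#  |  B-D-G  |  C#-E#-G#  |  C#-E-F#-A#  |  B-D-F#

B-D-F#: root B is the tonic; minor triad there is i.
C#-E-A#: diminished triad on A# = scale degree 7 → viio6.
B-D-G: root G is the submediant; major triad there is VI6.
C#-E#-G# is the secondary dominant of V (major triad on C#): V/V.
C#-E-F#-A#: root F# is the dominant; dominant seventh chord there is V43.
B-D-F#: root B is the tonic; minor triad there is i.

i - viio6 - VI6 - V/V - V43 - i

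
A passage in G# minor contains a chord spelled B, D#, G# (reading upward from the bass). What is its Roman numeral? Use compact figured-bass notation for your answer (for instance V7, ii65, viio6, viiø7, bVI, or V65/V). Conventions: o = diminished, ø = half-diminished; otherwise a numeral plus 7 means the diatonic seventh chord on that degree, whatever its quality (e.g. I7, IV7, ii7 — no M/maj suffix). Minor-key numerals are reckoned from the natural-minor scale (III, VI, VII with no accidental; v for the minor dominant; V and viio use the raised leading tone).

i6

Stacked in thirds the chord is G#-B-D#: a minor triad on G#.
G# is scale degree 1 in G# minor, and a minor triad on that degree is written i.
With B in the bass the chord is in first inversion, so the figured bass is 6.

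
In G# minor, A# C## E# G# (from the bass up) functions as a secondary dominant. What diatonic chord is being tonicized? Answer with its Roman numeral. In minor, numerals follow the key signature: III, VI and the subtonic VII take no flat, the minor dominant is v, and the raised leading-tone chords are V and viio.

The chord is a dominant seventh chord on A#.
A dominant resolves down a perfect fifth: A# → D#. In G# minor, D# is scale degree 5, i.e. V.

V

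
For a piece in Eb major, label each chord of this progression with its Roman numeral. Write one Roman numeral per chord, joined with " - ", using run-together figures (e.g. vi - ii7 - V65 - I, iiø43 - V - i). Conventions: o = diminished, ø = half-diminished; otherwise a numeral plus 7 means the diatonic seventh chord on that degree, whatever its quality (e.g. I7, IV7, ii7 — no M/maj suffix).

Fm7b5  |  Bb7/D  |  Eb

iiø7 - V65 - I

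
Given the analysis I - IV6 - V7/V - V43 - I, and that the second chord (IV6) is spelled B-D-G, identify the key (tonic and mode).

The chord G/B is a major triad rooted on G; its label is IV6.
IV6 on G implies G is the subdominant; that puts the tonic at D, and the uppercase numeral fits major mode.

D major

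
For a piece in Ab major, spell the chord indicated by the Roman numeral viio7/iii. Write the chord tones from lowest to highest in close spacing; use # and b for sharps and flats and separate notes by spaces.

The slash marks an applied leading-tone chord: viio of iii. In Ab major, iii is C, so the leading tone to it is B, a half step below.
Building a fully diminished seventh chord on B gives B-D-F-Ab.

B D F Ab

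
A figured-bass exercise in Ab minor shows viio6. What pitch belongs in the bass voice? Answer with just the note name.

viio in Ab minor has root G; the chord is G-Bb-Db.
The figure 6 means first inversion — the third is in the bass.

Bb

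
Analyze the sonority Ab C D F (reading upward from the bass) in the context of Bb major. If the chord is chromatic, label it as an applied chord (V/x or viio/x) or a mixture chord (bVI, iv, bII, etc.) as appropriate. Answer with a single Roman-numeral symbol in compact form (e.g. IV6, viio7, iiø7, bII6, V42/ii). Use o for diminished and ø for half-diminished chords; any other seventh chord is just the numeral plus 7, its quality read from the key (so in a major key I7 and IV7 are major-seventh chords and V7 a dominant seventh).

viiø43/IV

The pitches D-F-Ab-C form a half-diminished seventh chord rooted on D.
D sits a half step below Eb (IV in Bb major); a diminished chord there is the applied leading-tone chord of IV.
With Ab in the bass the chord is in second inversion, so the figured bass is 43.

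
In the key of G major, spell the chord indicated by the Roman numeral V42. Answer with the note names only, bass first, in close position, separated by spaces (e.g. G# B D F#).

C D F# A

In G major, the fifth degree is D, and the diatonic chord built there is a dominant seventh chord.
That chord is spelled D-F#-A-C.
The figured bass 42 indicates third inversion, placing the seventh (C) in the bass: C-D-F#-A.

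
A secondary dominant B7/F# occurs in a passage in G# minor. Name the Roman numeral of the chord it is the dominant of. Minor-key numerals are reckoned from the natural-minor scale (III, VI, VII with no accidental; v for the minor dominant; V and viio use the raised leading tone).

VI

The chord is a dominant seventh chord on B.
A dominant resolves down a perfect fifth: B → E. In G# minor, E is scale degree 6, i.e. VI.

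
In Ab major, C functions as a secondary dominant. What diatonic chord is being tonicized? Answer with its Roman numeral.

The chord is a major triad on C.
A dominant resolves down a perfect fifth: C → F. In Ab major, F is scale degree 6, i.e. vi.

vi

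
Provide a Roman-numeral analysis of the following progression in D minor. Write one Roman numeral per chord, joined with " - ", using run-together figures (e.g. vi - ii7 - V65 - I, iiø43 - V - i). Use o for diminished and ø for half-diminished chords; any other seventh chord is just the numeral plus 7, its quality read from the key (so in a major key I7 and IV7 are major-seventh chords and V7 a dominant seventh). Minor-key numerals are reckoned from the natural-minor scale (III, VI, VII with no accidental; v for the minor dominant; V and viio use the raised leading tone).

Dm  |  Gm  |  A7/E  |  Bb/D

i - iv - V43 - VI6

Dm has root D, degree 1 in D minor, so i.
Gm: root G is the subdominant; minor triad there is iv.
A7/E: root A is the dominant; dominant seventh chord there is V43.
Bb/D: major triad on Bb = scale degree 6 → VI6.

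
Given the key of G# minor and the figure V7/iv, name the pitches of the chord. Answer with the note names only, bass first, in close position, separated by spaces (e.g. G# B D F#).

G# B# D# F#

The slash means an applied dominant: we want the dominant of iv. In G# minor, iv is C# minor, and its dominant is built on G#.
Building a dominant seventh chord on G# gives G#-B#-D#-F#.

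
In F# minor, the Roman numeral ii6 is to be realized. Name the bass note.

B

ii in F# minor has root G#; the chord is G#-B-D#.
The figure 6 means first inversion — the third is in the bass.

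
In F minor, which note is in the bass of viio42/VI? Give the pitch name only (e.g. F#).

Bbb

The applied chord viio42/VI is rooted on C: C-Eb-Gb-Bbb.
The figure 42 means third inversion — the seventh is in the bass.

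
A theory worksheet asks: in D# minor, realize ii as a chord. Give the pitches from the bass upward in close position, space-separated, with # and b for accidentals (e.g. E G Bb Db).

E# G# B#

Scale degree 2 in D# minor is E#; here the chord built on it is altered to a minor triad. ii is the minor supertonic, borrowed from the parallel major (the Dorian ii).
So the chord is E#-G#-B#.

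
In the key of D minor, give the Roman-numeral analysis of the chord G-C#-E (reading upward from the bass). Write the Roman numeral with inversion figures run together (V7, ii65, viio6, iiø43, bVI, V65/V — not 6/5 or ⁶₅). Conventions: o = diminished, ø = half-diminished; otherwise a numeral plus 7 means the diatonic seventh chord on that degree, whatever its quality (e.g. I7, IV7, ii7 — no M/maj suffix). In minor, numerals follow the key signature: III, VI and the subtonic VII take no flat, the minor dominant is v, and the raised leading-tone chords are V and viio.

viio64

Stacked in thirds the chord is C#-E-G: a diminished triad on C#.
In D minor, C# is the leading tone; the diatonic diminished triad there is viio.
With G in the bass the chord is in second inversion, so the figured bass is 64.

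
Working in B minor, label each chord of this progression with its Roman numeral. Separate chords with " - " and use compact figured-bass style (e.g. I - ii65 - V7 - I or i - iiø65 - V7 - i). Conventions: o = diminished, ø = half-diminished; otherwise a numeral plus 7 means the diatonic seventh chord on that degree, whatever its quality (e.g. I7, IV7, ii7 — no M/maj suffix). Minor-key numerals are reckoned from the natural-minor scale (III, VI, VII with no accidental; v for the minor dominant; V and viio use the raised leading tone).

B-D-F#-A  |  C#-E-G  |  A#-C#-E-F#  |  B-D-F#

B-D-F#-A: root B is the tonic; minor seventh chord there is i7.
C#-E-G has root C#, degree 2 in B minor, so iio.
A#-C#-E-F# has root F#, degree 5 in B minor, so V65.
B-D-F#: minor triad on B = scale degree 1 → i.

i7 - iio - V65 - i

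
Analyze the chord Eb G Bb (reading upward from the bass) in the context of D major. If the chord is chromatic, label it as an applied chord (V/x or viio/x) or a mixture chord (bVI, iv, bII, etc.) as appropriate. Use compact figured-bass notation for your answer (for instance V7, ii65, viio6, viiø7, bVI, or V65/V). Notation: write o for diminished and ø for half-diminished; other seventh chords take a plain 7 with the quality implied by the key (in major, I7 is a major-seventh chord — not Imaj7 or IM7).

Stacked in thirds the chord is Eb-G-Bb: a major triad on Eb.
Eb is the lowered second degree of D major (diatonic 2 would be E). This is the Neapolitan chord — a major triad on the lowered second degree.

bII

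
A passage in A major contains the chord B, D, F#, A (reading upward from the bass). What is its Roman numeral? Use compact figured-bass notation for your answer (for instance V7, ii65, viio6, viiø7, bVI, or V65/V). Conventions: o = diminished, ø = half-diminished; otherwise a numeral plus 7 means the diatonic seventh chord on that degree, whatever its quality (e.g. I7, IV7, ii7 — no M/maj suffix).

ii7

Stacked in thirds the chord is B-D-F#-A: a minor seventh chord on B.
In A major, B is the supertonic; the diatonic minor seventh chord there is ii7.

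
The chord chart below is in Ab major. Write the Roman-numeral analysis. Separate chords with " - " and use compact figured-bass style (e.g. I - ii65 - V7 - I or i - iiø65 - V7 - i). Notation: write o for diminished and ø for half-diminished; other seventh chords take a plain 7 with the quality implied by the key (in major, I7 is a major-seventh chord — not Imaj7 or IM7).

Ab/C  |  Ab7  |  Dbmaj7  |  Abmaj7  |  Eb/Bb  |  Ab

I6 - V7/IV - IV7 - I7 - V64 - I

Ab/C: root Ab is the tonic; major triad there is I6.
Ab7 is the secondary dominant of IV (dominant seventh chord on Ab): V7/IV.
Dbmaj7: major seventh chord on Db = scale degree 4 → IV7.
Abmaj7 has root Ab, degree 1 in Ab major, so I7.
Eb/Bb: major triad on Eb = scale degree 5 → V64.
Ab has root Ab, degree 1 in Ab major, so I.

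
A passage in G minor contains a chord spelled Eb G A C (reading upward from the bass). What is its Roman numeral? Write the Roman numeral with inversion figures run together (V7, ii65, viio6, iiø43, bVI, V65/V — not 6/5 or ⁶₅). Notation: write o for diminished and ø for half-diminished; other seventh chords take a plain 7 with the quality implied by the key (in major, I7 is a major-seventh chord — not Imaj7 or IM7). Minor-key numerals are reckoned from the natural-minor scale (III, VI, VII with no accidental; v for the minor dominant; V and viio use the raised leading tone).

Stacked in thirds the chord is A-C-Eb-G: a half-diminished seventh chord on A.
A is scale degree 2 in G minor, and a half-diminished seventh chord on that degree is written iiø7.
With Eb in the bass the chord is in second inversion, so the figured bass is 43.

iiø43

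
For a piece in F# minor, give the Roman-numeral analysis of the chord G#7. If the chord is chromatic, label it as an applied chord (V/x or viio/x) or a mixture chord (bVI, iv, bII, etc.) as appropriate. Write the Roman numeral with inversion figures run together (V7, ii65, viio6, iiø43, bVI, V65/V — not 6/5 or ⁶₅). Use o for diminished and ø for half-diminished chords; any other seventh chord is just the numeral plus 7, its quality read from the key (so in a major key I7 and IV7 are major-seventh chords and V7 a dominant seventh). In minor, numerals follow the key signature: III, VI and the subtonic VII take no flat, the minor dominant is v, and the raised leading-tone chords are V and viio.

Stacked in thirds the chord is G#-B#-D#-F#: a dominant seventh chord on G#.
G# is not a diatonic chord root with this quality in F# minor, but it lies a perfect fifth above C# (V), so the chord functions as an applied dominant of V.

V7/V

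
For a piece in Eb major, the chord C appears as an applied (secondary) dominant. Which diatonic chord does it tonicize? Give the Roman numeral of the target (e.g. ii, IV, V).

ii

The chord is a major triad on C.
A dominant resolves down a perfect fifth: C → F. In Eb major, F is scale degree 2, i.e. ii.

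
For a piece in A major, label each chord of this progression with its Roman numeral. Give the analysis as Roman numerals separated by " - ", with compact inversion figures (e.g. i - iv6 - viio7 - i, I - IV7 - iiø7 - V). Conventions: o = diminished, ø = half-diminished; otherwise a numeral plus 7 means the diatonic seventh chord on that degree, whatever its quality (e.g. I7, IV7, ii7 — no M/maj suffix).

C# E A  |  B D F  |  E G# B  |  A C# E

I6 - iio - V - I

C#-E-A: major triad on A = scale degree 1 → I6.
B-D-F is non-diatonic — iio, a mixture chord from A minor.
E-G#-B: root E is the dominant; major triad there is V.
A-C#-E has root A, degree 1 in A major, so I.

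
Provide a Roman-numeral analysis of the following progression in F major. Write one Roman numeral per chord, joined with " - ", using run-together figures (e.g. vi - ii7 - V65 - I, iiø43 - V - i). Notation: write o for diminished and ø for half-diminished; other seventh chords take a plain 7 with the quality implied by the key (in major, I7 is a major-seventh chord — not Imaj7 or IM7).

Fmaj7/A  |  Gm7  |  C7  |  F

Fmaj7/A: root F is the tonic; major seventh chord there is I65.
Gm7 has root G, degree 2 in F major, so ii7.
C7: dominant seventh chord on C = scale degree 5 → V7.
F has root F, degree 1 in F major, so I.

I65 - ii7 - V7 - I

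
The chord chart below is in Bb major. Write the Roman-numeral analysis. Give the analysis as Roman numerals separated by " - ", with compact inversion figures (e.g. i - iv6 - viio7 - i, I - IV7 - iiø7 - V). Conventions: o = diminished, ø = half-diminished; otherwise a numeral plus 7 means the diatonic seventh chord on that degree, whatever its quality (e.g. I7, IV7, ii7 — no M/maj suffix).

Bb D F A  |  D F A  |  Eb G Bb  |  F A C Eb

Bb-D-F-A has root Bb, degree 1 in Bb major, so I7.
D-F-A: root D is the mediant; minor triad there is iii.
Eb-G-Bb: root Eb is the subdominant; major triad there is IV.
F-A-C-Eb: dominant seventh chord on F = scale degree 5 → V7.

I7 - iii - IV - V7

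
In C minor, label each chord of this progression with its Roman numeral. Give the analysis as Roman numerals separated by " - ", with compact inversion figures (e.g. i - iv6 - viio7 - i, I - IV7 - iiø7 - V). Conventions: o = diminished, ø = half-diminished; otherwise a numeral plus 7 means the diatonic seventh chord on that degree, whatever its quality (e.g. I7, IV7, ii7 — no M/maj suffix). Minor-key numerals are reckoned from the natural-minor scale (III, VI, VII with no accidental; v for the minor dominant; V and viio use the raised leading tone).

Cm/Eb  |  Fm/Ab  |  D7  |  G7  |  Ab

i6 - iv6 - V7/V - V7 - VI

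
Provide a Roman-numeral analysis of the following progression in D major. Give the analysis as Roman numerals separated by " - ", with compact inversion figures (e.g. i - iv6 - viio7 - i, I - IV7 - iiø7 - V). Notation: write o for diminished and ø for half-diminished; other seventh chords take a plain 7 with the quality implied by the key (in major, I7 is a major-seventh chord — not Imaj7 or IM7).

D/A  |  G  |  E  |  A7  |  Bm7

I64 - IV - V/V - V7 - vi7

D/A: major triad on D = scale degree 1 → I64.
G: major triad on G = scale degree 4 → IV.
E: chromatic; E is V of V, so V/V.
A7: dominant seventh chord on A = scale degree 5 → V7.
Bm7: minor seventh chord on B = scale degree 6 → vi7.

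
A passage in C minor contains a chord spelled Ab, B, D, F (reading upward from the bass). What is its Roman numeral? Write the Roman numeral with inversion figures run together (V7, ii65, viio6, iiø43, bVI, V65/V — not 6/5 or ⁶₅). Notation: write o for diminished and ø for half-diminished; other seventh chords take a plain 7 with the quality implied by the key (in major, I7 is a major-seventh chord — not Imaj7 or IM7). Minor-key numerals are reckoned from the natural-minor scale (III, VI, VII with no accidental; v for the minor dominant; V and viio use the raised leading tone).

viio42

The pitches B-D-F-Ab form a fully diminished seventh chord rooted on B.
In C minor, B is the leading tone; the diatonic fully diminished seventh chord there is viio7.
With Ab in the bass the chord is in third inversion, so the figured bass is 42.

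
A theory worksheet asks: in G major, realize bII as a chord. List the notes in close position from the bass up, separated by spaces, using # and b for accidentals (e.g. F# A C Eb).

Ab C Eb

Scale degree 2 in G major is A; lowering it a half step gives Ab. bII is the Neapolitan chord — a major triad on the lowered second degree.
So the chord is Ab-C-Eb, a major triad.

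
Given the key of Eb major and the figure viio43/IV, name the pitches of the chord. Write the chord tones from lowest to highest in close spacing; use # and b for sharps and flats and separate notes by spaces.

Db Fb G Bb

The slash marks an applied leading-tone chord: viio of IV. In Eb major, IV is Ab, so the leading tone to it is G, a half step below.
Building a fully diminished seventh chord on G gives G-Bb-Db-Fb.
With the 43 figure the chord is in second inversion; from the bass Db upward in close position it reads Db-Fb-G-Bb.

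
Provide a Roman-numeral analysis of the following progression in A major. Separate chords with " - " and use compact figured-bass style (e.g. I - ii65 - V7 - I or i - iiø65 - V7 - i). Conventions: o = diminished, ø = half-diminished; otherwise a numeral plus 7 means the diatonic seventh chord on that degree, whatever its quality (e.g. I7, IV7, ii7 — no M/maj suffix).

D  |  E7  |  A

IV - V7 - I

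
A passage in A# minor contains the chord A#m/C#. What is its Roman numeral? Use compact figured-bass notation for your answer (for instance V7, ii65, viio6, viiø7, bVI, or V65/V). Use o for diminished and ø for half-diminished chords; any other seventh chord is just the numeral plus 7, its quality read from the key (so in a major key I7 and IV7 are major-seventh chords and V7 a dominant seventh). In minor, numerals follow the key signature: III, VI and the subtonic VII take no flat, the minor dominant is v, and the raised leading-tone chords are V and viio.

Stacked in thirds the chord is A#-C#-E#: a minor triad on A#.
In A# minor, A# is the tonic; the diatonic minor triad there is i.
With C# in the bass the chord is in first inversion, so the figured bass is 6.

i6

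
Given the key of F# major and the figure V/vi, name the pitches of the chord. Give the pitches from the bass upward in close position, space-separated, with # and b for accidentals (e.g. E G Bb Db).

A# C## E#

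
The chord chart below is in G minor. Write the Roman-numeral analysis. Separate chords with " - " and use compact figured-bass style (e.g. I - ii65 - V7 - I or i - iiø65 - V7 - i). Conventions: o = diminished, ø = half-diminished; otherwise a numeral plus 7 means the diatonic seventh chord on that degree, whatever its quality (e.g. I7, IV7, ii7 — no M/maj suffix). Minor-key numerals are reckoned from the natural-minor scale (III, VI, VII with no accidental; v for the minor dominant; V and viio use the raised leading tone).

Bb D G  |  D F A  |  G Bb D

Bb-D-G: minor triad on G = scale degree 1 → i6.
D-F-A has root D, degree 5 in G minor, so v.
G-Bb-D has root G, degree 1 in G minor, so i.

i6 - v - i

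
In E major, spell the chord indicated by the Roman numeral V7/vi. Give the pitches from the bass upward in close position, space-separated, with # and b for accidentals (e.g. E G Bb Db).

G# B# D# F#

The slash means an applied dominant: we want the dominant of vi. In E major, vi is C# minor, and its dominant is built on G#.
Building a dominant seventh chord on G# gives G#-B#-D#-F#.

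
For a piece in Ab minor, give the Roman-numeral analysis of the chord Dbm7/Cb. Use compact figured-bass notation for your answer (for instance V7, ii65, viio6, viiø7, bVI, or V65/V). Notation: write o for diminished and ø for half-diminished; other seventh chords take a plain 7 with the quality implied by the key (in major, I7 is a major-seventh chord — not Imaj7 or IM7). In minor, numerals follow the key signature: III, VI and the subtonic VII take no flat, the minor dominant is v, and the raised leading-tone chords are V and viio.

Stacked in thirds the chord is Db-Fb-Ab-Cb: a minor seventh chord on Db.
Db is scale degree 4 in Ab minor, and a minor seventh chord on that degree is written iv7.
With Cb in the bass the chord is in third inversion, so the figured bass is 42.

iv42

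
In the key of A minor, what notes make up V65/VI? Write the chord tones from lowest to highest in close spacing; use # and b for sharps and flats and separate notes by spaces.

The slash means an applied dominant: we want the dominant of VI. In A minor, VI is F major, and its dominant is built on C.
Building a dominant seventh chord on C gives C-E-G-Bb.
The figured bass 65 indicates first inversion, placing the third (E) in the bass: E-G-Bb-C.

E G Bb C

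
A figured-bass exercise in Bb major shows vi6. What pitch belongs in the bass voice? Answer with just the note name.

Bb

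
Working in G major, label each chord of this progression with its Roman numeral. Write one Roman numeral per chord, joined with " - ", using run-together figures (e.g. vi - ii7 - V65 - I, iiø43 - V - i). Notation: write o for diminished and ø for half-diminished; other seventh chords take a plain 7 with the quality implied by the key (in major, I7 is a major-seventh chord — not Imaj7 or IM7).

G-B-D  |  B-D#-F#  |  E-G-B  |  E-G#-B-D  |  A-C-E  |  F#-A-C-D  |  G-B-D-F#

G-B-D: major triad on G = scale degree 1 → I.
B-D#-F# is the secondary dominant of vi (major triad on B): V/vi.
E-G-B: minor triad on E = scale degree 6 → vi.
E-G#-B-D: a dominant seventh chord on E, the applied dominant of ii → V7/ii.
A-C-E: minor triad on A = scale degree 2 → ii.
F#-A-C-D: root D is the dominant; dominant seventh chord there is V65.
G-B-D-F# has root G, degree 1 in G major, so I7.

I - V/vi - vi - V7/ii - ii - V65 - I7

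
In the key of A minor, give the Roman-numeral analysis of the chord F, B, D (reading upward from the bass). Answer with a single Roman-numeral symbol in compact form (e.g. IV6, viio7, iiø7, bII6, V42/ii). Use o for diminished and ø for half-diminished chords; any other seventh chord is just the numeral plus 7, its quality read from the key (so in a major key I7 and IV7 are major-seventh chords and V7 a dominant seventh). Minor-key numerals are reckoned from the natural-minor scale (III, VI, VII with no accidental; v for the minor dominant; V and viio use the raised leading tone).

iio64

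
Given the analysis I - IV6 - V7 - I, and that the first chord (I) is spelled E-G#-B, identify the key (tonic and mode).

E major

The anchor chord is a major triad on E, labeled I.
If E is scale degree 1 and the mode makes that degree carry a major triad, the tonic is E and the mode is major.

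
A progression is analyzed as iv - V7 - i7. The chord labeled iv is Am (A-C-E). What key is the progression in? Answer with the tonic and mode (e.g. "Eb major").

The anchor chord is a minor triad on A, labeled iv.
iv on A implies A is the subdominant; that puts the tonic at E, and the lowercase numeral fits minor mode.

E minor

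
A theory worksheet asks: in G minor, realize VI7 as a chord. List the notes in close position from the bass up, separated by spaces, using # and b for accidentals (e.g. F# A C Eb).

Eb G Bb D

The numeral's case and figure indicate a major seventh chord. In G minor its root, the sixth degree, is Eb.
That chord is spelled Eb-G-Bb-D.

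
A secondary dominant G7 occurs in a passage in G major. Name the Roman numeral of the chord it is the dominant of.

IV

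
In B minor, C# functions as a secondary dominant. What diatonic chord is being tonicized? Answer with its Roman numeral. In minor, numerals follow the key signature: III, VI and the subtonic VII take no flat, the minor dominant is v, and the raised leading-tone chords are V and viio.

The chord is a major triad on C#.
A dominant resolves down a perfect fifth: C# → F#. In B minor, F# is scale degree 5, i.e. V.

V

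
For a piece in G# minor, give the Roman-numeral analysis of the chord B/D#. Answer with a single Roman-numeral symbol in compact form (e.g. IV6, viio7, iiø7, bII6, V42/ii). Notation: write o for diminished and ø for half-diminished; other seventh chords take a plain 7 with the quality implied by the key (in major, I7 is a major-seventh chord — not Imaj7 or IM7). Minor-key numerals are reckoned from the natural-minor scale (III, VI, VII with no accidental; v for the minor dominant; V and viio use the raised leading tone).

III6

Stacked in thirds the chord is B-D#-F#: a major triad on B.
B is scale degree 3 in G# minor, and a major triad on that degree is written III.
With D# in the bass the chord is in first inversion, so the figured bass is 6.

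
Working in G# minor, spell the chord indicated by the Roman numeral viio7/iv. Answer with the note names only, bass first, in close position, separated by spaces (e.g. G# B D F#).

viio7/iv is a secondary leading-tone chord. The target iv is C# in G# minor; the applied chord is rooted a semitone below, on B#.
Building a fully diminished seventh chord on B# gives B#-D#-F#-A.

B# D# F# A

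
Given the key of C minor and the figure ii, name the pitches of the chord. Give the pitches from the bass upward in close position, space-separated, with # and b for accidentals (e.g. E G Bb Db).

D F A

ii is the minor supertonic, borrowed from the parallel major (the Dorian ii). In C minor that root is D.
So the chord is D-F-A.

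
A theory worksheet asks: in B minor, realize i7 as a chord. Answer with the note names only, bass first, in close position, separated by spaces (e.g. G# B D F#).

B D F# A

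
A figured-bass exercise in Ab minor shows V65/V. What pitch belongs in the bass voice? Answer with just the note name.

D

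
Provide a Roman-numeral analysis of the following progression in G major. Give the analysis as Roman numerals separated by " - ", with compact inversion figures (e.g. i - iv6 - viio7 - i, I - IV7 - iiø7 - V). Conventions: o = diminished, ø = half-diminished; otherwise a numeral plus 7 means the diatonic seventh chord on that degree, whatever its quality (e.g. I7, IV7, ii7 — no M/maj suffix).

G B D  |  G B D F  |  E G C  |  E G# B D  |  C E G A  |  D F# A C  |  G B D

I - V7/IV - IV6 - V7/ii - ii65 - V7 - I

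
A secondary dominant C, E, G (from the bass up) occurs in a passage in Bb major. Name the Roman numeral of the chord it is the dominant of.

V

The chord is a major triad on C.
A dominant resolves down a perfect fifth: C → F. In Bb major, F is scale degree 5, i.e. V.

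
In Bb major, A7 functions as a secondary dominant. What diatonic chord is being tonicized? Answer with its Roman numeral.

iii

The chord is a dominant seventh chord on A.
A dominant resolves down a perfect fifth: A → D. In Bb major, D is scale degree 3, i.e. iii.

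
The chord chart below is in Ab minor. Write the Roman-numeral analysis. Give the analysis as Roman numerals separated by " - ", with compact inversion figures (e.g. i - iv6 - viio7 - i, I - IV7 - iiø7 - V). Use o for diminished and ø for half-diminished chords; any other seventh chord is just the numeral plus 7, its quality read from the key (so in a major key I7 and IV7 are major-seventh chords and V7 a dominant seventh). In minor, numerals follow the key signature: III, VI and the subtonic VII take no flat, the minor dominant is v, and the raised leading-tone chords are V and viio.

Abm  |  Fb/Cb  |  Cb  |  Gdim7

i - VI64 - III - viio7

Abm has root Ab, degree 1 in Ab minor, so i.
Fb/Cb: root Fb is the submediant; major triad there is VI64.
Cb: root Cb is the mediant; major triad there is III.
Gdim7: fully diminished seventh chord on G = scale degree 7 → viio7.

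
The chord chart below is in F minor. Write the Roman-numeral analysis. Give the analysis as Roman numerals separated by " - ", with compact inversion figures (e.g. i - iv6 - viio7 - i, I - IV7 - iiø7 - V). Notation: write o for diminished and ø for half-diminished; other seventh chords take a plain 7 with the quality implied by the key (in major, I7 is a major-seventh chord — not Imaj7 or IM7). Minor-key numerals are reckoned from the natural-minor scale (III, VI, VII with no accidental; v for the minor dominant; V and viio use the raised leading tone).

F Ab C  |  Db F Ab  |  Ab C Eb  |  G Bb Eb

F-Ab-C has root F, degree 1 in F minor, so i.
Db-F-Ab: root Db is the submediant; major triad there is VI.
Ab-C-Eb: major triad on Ab = scale degree 3 → III.
G-Bb-Eb: root Eb is the subtonic; major triad there is VII6.

i - VI - III - VII6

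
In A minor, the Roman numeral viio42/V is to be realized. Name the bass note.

The applied chord viio42/V is rooted on D#: D#-F#-A-C.
The figure 42 means third inversion — the seventh is in the bass.

C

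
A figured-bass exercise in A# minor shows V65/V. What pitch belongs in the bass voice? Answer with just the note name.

The applied chord V65/V is rooted on B#: B#-D##-F##-A#.
The figure 65 means first inversion — the third is in the bass.

D##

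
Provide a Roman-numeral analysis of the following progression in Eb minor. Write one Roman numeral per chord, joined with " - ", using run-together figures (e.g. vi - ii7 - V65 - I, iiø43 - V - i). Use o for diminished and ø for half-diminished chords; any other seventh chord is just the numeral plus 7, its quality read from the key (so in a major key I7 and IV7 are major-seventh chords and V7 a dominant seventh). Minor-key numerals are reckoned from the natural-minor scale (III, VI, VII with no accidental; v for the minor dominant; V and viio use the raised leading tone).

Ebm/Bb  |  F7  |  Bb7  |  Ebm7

i64 - V7/V - V7 - i7

Ebm/Bb: root Eb is the tonic; minor triad there is i64.
F7 is the secondary dominant of V (dominant seventh chord on F): V7/V.
Bb7 has root Bb, degree 5 in Eb minor, so V7.
Ebm7: minor seventh chord on Eb = scale degree 1 → i7.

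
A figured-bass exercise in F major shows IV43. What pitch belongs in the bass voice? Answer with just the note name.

F

IV in F major has root Bb; the chord is Bb-D-F-A.
The figure 43 means second inversion — the fifth is in the bass.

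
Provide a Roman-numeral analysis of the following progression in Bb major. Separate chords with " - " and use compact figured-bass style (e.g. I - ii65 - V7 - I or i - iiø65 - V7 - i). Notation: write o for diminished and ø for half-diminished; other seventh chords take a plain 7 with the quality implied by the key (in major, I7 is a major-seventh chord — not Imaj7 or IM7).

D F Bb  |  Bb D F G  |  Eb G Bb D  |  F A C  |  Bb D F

D-F-Bb: major triad on Bb = scale degree 1 → I6.
Bb-D-F-G: minor seventh chord on G = scale degree 6 → vi65.
Eb-G-Bb-D: major seventh chord on Eb = scale degree 4 → IV7.
F-A-C: root F is the dominant; major triad there is V.
Bb-D-F has root Bb, degree 1 in Bb major, so I.

I6 - vi65 - IV7 - V - I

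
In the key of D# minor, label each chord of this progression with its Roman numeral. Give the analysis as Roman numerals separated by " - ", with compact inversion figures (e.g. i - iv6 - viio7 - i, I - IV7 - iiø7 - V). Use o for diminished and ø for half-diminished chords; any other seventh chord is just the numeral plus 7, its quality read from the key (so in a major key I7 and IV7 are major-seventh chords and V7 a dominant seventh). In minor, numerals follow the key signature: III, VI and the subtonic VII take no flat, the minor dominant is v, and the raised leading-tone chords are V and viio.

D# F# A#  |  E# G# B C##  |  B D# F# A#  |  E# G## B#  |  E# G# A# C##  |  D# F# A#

i - viio65 - VI7 - V/V - V43 - i

D#-F#-A# has root D#, degree 1 in D# minor, so i.
E#-G#-B-C## has root C##, degree 7 in D# minor, so viio65.
B-D#-F#-A#: major seventh chord on B = scale degree 6 → VI7.
E#-G##-B# is the secondary dominant of V (major triad on E#): V/V.
E#-G#-A#-C## has root A#, degree 5 in D# minor, so V43.
D#-F#-A# has root D#, degree 1 in D# minor, so i.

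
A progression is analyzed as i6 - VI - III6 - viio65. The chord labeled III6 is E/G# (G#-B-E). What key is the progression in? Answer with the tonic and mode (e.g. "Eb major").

C# minor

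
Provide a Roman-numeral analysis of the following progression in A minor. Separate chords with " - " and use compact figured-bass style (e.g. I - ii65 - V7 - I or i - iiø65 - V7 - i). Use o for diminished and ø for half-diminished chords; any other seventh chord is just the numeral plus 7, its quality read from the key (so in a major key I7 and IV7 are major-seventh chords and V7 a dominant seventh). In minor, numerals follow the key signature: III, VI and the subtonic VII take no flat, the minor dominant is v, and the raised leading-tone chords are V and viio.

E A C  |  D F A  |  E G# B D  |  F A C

i64 - iv - V7 - VI

E-A-C: minor triad on A = scale degree 1 → i64.
D-F-A: minor triad on D = scale degree 4 → iv.
E-G#-B-D: root E is the dominant; dominant seventh chord there is V7.
F-A-C: major triad on F = scale degree 6 → VI.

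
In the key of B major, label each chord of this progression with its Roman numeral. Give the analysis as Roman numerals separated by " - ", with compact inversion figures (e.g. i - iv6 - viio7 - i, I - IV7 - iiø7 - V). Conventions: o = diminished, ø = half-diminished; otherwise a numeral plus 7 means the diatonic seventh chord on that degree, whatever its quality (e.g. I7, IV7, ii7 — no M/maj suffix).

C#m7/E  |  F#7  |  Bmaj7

C#m7/E has root C#, degree 2 in B major, so ii65.
F#7: root F# is the dominant; dominant seventh chord there is V7.
Bmaj7: root B is the tonic; major seventh chord there is I7.

ii65 - V7 - I7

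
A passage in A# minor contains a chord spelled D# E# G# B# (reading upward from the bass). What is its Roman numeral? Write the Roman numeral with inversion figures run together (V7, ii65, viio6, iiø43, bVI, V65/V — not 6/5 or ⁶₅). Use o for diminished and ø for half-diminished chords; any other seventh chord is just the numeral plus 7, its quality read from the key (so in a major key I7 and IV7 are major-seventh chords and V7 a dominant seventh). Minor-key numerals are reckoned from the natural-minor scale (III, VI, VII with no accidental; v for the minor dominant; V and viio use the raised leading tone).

v42

Stacked in thirds the chord is E#-G#-B#-D#: a minor seventh chord on E#.
In A# minor, E# is the dominant; the diatonic minor seventh chord there is v7.
With D# in the bass the chord is in third inversion, so the figured bass is 42.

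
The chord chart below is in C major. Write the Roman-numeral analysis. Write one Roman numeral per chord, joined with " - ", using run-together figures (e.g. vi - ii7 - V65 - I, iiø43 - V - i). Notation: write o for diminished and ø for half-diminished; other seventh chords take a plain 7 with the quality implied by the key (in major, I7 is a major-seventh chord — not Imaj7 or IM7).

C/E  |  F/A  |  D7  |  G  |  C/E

I6 - IV6 - V7/V - V - I6

C/E: major triad on C = scale degree 1 → I6.
F/A: major triad on F = scale degree 4 → IV6.
D7 is the secondary dominant of V (dominant seventh chord on D): V7/V.
G has root G, degree 5 in C major, so V.
C/E: root C is the tonic; major triad there is I6.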